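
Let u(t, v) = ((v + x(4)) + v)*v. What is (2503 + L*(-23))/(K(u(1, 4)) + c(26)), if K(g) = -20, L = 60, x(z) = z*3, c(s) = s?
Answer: 1123/6 ≈ 187.17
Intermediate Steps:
x(z) = 3*z
u(t, v) = v*(12 + 2*v) (u(t, v) = ((v + 3*4) + v)*v = ((v + 12) + v)*v = ((12 + v) + v)*v = (12 + 2*v)*v = v*(12 + 2*v))
(2503 + L*(-23))/(K(u(1, 4)) + c(26)) = (2503 + 60*(-23))/(-20 + 26) = (2503 - 1380)/6 = 1123*(⅙) = 1123/6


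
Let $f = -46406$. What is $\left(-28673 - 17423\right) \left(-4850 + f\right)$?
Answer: $2362696576$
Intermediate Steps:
$\left(-28673 - 17423\right) \left(-4850 + f\right) = \left(-28673 - 17423\right) \left(-4850 - 46406\right) = \left(-46096\right) \left(-51256\right) = 2362696576$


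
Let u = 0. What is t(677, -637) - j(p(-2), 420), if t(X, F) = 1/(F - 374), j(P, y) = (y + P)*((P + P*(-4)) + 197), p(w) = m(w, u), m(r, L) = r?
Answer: -85787395/1011 ≈ -84854.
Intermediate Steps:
p(w) = w
j(P, y) = (197 - 3*P)*(P + y) (j(P, y) = (P + y)*((P - 4*P) + 197) = (P + y)*(-3*P + 197) = (P + y)*(197 - 3*P) = (197 - 3*P)*(P + y))
t(X, F) = 1/(-374 + F)
t(677, -637) - j(p(-2), 420) = 1/(-374 - 637) - (-3*(-2)² + 197*(-2) + 197*420 - 3*(-2)*420) = 1/(-1011) - (-3*4 - 394 + 82740 + 2520) = -1/1011 - (-12 - 394 + 82740 + 2520) = -1/1011 - 1*84854 = -1/1011 - 84854 = -85787395/1011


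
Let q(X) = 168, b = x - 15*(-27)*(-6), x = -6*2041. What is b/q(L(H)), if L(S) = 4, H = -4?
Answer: -1223/14 ≈ -87.357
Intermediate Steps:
x = -12246
b = -14676 (b = -12246 - 15*(-27)*(-6) = -12246 + 405*(-6) = -12246 - 2430 = -14676)
b/q(L(H)) = -14676/168 = -14676*1/168 = -1223/14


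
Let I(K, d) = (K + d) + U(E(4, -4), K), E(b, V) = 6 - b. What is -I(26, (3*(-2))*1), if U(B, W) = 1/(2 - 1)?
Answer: -21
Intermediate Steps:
U(B, W) = 1 (U(B, W) = 1/1 = 1)
I(K, d) = 1 + K + d (I(K, d) = (K + d) + 1 = 1 + K + d)
-I(26, (3*(-2))*1) = -(1 + 26 + (3*(-2))*1) = -(1 + 26 - 6*1) = -(1 + 26 - 6) = -1*21 = -21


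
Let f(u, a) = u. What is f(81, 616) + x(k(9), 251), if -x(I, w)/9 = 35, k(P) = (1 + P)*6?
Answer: -234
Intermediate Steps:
k(P) = 6 + 6*P
x(I, w) = -315 (x(I, w) = -9*35 = -315)
f(81, 616) + x(k(9), 251) = 81 - 315 = -234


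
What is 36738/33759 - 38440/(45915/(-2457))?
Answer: 23630561474/11481811 ≈ 2058.1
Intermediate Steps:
36738/33759 - 38440/(45915/(-2457)) = 36738*(1/33759) - 38440/(45915*(-1/2457)) = 4082/3751 - 38440/(-15305/819) = 4082/3751 - 38440*(-819/15305) = 4082/3751 + 6296472/3061 = 23630561474/11481811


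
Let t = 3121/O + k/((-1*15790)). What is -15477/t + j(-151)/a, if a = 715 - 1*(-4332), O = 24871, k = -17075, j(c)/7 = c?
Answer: -292154956200913/22781336781 ≈ -12824.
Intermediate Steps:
j(c) = 7*c
a = 5047 (a = 715 + 4332 = 5047)
t = 94790583/78542618 (t = 3121/24871 - 17075/((-1*15790)) = 3121*(1/24871) - 17075/(-15790) = 3121/24871 - 17075*(-1/15790) = 3121/24871 + 3415/3158 = 94790583/78542618 ≈ 1.2069)
-15477/t + j(-151)/a = -15477/94790583/78542618 + (7*(-151))/5047 = -15477*78542618/94790583 - 1057*1/5047 = -405201366262/31596861 - 151/721 = -292154956200913/22781336781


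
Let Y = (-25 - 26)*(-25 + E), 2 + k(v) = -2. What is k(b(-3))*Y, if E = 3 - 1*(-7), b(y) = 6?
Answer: -3060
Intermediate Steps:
k(v) = -4 (k(v) = -2 - 2 = -4)
E = 10 (E = 3 + 7 = 10)
Y = 765 (Y = (-25 - 26)*(-25 + 10) = -51*(-15) = 765)
k(b(-3))*Y = -4*765 = -3060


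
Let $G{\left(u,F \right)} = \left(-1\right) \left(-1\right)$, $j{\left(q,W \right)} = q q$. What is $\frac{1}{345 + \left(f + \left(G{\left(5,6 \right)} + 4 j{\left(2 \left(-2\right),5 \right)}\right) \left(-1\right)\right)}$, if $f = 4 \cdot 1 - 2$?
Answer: $\frac{1}{282} \approx 0.0035461$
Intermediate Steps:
$j{\left(q,W \right)} = q^{2}$
$G{\left(u,F \right)} = 1$
$f = 2$ ($f = 4 - 2 = 2$)
$\frac{1}{345 + \left(f + \left(G{\left(5,6 \right)} + 4 j{\left(2 \left(-2\right),5 \right)}\right) \left(-1\right)\right)} = \frac{1}{345 + \left(2 + \left(1 + 4 \left(2 \left(-2\right)\right)^{2}\right) \left(-1\right)\right)} = \frac{1}{345 + \left(2 + \left(1 + 4 \left(-4\right)^{2}\right) \left(-1\right)\right)} = \frac{1}{345 + \left(2 + \left(1 + 4 \cdot 16\right) \left(-1\right)\right)} = \frac{1}{345 + \left(2 + \left(1 + 64\right) \left(-1\right)\right)} = \frac{1}{345 + \left(2 + 65 \left(-1\right)\right)} = \frac{1}{345 + \left(2 - 65\right)} = \frac{1}{345 - 63} = \frac{1}{282}$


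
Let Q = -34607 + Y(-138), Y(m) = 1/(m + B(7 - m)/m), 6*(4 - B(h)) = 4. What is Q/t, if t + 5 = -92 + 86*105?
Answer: -988756804/255224743 ≈ -3.8741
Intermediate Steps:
B(h) = 10/3 (B(h) = 4 - 1/6*4 = 4 - 2/3 = 10/3)
Y(m) = 1/(m + 10/(3*m))
t = 8933 (t = -5 + (-92 + 86*105) = -5 + (-92 + 9030) = -5 + 8938 = 8933)
Q = -988756804/28571 (Q = -34607 + 3*(-138)/(10 + 3*(-138)**2) = -34607 + 3*(-138)/(10 + 3*19044) = -34607 + 3*(-138)/(10 + 57132) = -34607 + 3*(-138)/57142 = -34607 + 3*(-138)*(1/57142) = -34607 - 207/28571 = -988756804/28571 ≈ -34607.)
Q/t = -988756804/28571/8933 = -988756804/28571*1/8933 = -988756804/255224743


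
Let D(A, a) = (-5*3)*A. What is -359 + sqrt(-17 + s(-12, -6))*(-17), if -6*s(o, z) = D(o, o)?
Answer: -359 - 17*I*sqrt(47) ≈ -359.0 - 116.55*I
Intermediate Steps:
D(A, a) = -15*A
s(o, z) = 5*o/2 (s(o, z) = -(-5)*o/2 = 5*o/2)
-359 + sqrt(-17 + s(-12, -6))*(-17) = -359 + sqrt(-17 + (5/2)*(-12))*(-17) = -359 + sqrt(-17 - 30)*(-17) = -359 + sqrt(-47)*(-17) = -359 + (I*sqrt(47))*(-17) = -359 - 17*I*sqrt(47)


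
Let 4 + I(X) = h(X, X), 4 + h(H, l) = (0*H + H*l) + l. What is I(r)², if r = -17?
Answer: 69696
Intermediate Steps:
h(H, l) = -4 + l + H*l (h(H, l) = -4 + ((0*H + H*l) + l) = -4 + ((0 + H*l) + l) = -4 + (H*l + l) = -4 + (l + H*l) = -4 + l + H*l)
I(X) = -8 + X + X² (I(X) = -4 + (-4 + X + X*X) = -4 + (-4 + X + X²) = -8 + X + X²)
I(r)² = (-8 - 17 + (-17)²)² = (-8 - 17 + 289)² = 264² = 69696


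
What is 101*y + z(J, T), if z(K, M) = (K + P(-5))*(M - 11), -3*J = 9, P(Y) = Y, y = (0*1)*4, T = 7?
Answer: 32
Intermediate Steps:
y = 0 (y = 0*4 = 0)
J = -3 (J = -⅓*9 = -3)
z(K, M) = (-11 + M)*(-5 + K) (z(K, M) = (K - 5)*(M - 11) = (-5 + K)*(-11 + M) = (-11 + M)*(-5 + K))
101*y + z(J, T) = 101*0 + (55 - 11*(-3) - 5*7 - 3*7) = 0 + (55 + 33 - 35 - 21) = 0 + 32 = 32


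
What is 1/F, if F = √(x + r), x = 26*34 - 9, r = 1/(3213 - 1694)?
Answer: 7*√41202906/1329126 ≈ 0.033806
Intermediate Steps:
r = 1/1519 ≈ 0.00065833
x = 875 (x = 884 - 9 = 875)
F = √41202906/217 (F = √(875 + 1/1519) = √(1329126/1519) = √41202906/217 ≈ 29.580)
1/F = 1/(√41202906/217) = 7*√41202906/1329126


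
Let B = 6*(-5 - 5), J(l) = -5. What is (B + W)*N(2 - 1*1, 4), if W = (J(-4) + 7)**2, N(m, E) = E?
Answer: -224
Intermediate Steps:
W = 4 (W = (-5 + 7)**2 = 2**2 = 4)
B = -60 (B = 6*(-10) = -60)
(B + W)*N(2 - 1*1, 4) = (-60 + 4)*4 = -56*4 = -224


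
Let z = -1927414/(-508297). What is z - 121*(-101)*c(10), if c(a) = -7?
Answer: -43481356045/508297 ≈ -85543.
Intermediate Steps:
z = 1927414/508297 (z = -1927414*(-1/508297) = 1927414/508297 ≈ 3.7919)
z - 121*(-101)*c(10) = 1927414/508297 - 121*(-101)*(-7) = 1927414/508297 - (-12221)*(-7) = 1927414/508297 - 1*85547 = 1927414/508297 - 85547 = -43481356045/508297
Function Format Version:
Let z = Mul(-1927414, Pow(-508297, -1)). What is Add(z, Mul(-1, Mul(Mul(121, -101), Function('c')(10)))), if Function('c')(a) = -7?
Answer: Rational(-43481356045, 508297) ≈ -85543.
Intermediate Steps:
z = Rational(1927414, 508297) (z = Mul(-1927414, Rational(-1, 508297)) = Rational(1927414, 508297) ≈ 3.7919)
Add(z, Mul(-1, Mul(Mul(121, -101), Function('c')(10)))) = Add(Rational(1927414, 508297), Mul(-1, Mul(Mul(121, -101), -7))) = Add(Rational(1927414, 508297), Mul(-1, Mul(-12221, -7))) = Add(Rational(1927414, 508297), Mul(-1, 85547)) = Add(Rational(1927414, 508297), -85547) = Rational(-43481356045, 508297)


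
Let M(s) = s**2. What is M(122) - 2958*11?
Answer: -17654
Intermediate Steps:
M(122) - 2958*11 = 122**2 - 2958*11 = 14884 - 1*32538 = 14884 - 32538 = -17654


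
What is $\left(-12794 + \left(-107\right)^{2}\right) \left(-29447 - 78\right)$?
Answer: $39711125$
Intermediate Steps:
$\left(-12794 + \left(-107\right)^{2}\right) \left(-29447 - 78\right) = \left(-12794 + 11449\right) \left(-29525\right) = \left(-1345\right) \left(-29525\right) = 39711125$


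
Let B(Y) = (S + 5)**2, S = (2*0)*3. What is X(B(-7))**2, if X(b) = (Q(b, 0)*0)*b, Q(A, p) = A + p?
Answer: 0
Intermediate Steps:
S = 0 (S = 0*3 = 0)
B(Y) = 25 (B(Y) = (0 + 5)**2 = 5**2 = 25)
X(b) = 0 (X(b) = ((b + 0)*0)*b = (b*0)*b = 0*b = 0)
X(B(-7))**2 = 0**2 = 0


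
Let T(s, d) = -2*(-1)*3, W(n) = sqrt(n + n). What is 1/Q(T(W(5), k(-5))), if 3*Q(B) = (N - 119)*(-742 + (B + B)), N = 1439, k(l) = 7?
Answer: -1/321200 ≈ -3.1133e-6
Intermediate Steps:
W(n) = sqrt(2)*sqrt(n) (W(n) = sqrt(2*n) = sqrt(2)*sqrt(n))
T(s, d) = 6 (T(s, d) = 2*3 = 6)
Q(B) = -326480 + 880*B (Q(B) = ((1439 - 119)*(-742 + (B + B)))/3 = (1320*(-742 + 2*B))/3 = (-979440 + 2640*B)/3 = -326480 + 880*B)
1/Q(T(W(5), k(-5))) = 1/(-326480 + 880*6) = 1/(-326480 + 5280) = 1/(-321200) = -1/321200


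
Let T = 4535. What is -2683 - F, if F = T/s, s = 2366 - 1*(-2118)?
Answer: -12035107/4484 ≈ -2684.0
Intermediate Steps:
s = 4484 (s = 2366 + 2118 = 4484)
F = 4535/4484 ≈ 1.0114
-2683 - F = -2683 - 1*4535/4484 = -2683 - 4535/4484 = -12035107/4484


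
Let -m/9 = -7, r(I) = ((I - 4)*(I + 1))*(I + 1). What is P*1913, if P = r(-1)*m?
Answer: 0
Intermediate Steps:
r(I) = (1 + I)²*(-4 + I) (r(I) = ((-4 + I)*(1 + I))*(1 + I) = ((1 + I)*(-4 + I))*(1 + I) = (1 + I)²*(-4 + I))
m = 63 (m = -9*(-7) = 63)
P = 0 (P = ((1 - 1)²*(-4 - 1))*63 = (0²*(-5))*63 = (0*(-5))*63 = 0*63 = 0)
P*1913 = 0*1913 = 0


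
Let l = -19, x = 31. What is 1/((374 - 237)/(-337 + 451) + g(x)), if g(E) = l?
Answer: -114/2029 ≈ -0.056185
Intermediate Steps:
g(E) = -19
1/((374 - 237)/(-337 + 451) + g(x)) = 1/((374 - 237)/(-337 + 451) - 19) = 1/(137/114 - 19) = 1/(-2029/114) = -114/2029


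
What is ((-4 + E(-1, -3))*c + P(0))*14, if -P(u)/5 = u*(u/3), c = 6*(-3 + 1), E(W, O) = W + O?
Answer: 1344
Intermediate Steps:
E(W, O) = O + W
c = -12 (c = 6*(-2) = -12)
P(u) = -5*u²/3 (P(u) = -5*u*u/3 = -5*u²/3)
((-4 + E(-1, -3))*c + P(0))*14 = ((-4 + (-3 - 1))*(-12) - 5/3*0²)*14 = ((-4 - 4)*(-12) - 5/3*0)*14 = (-8*(-12) + 0)*14 = (96 + 0)*14 = 96*14 = 1344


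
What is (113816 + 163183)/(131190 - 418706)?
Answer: -276999/287516 ≈ -0.96342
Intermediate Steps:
(113816 + 163183)/(131190 - 418706) = 276999/(-287516) = 276999*(-1/287516) = -276999/287516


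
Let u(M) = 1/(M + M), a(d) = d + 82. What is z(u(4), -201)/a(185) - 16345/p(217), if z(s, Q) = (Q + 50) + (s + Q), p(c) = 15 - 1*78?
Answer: 1654075/6408 ≈ 258.13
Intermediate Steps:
a(d) = 82 + d
u(M) = 1/(2*M)
p(c) = -63 (p(c) = 15 - 78 = -63)
z(s, Q) = 50 + s + 2*Q (z(s, Q) = (50 + Q) + (Q + s) = 50 + s + 2*Q)
z(u(4), -201)/a(185) - 16345/p(217) = (50 + (½)/4 + 2*(-201))/(82 + 185) - 16345/(-63) = (50 + (½)*(¼) - 402)/267 - 16345*(-1/63) = (50 + ⅛ - 402)*(1/267) + 2335/9 = -2815/8*1/267 + 2335/9 = -2815/2136 + 2335/9 = 1654075/6408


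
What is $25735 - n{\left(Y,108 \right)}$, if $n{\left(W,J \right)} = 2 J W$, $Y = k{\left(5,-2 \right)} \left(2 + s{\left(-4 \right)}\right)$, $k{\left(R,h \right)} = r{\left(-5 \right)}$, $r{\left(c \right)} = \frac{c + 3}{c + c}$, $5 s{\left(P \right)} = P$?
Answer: $\frac{642079}{25} \approx 25683.0$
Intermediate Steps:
$s{\left(P \right)} = \frac{P}{5}$
$r{\left(c \right)} = \frac{3 + c}{2 c}$
$k{\left(R,h \right)} = \frac{1}{5}$ ($k{\left(R,h \right)} = \frac{3 - 5}{2 \left(-5\right)} = \frac{1}{2} \left(- \frac{1}{5}\right) \left(-2\right) = \frac{1}{5}$)
$Y = \frac{6}{25}$ ($Y = \frac{2 + \frac{1}{5} \left(-4\right)}{5} = \frac{2 - \frac{4}{5}}{5} = \frac{1}{5} \cdot \frac{6}{5} = \frac{6}{25} \approx 0.24$)
$n{\left(W,J \right)} = 2 J W$
$25735 - n{\left(Y,108 \right)} = 25735 - 2 \cdot 108 \cdot \frac{6}{25} = 25735 - \frac{1296}{25} = \frac{642079}{25}$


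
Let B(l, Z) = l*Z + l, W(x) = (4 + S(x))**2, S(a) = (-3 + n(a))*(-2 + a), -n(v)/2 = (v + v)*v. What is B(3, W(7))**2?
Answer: 8680365492516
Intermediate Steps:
n(v) = -4*v**2 (n(v) = -2*(v + v)*v = -2*2*v*v = -4*v**2)
S(a) = (-3 - 4*a**2)*(-2 + a)
W(x) = (10 - 4*x**3 - 3*x + 8*x**2)**2 (W(x) = (4 + (6 - 4*x**3 - 3*x + 8*x**2))**2 = (10 - 4*x**3 - 3*x + 8*x**2)**2)
B(l, Z) = l + Z*l (B(l, Z) = Z*l + l = l + Z*l)
B(3, W(7))**2 = (3*(1 + (-10 - 8*7**2 + 3*7 + 4*7**3)**2))**2 = (3*(1 + (-10 - 8*49 + 21 + 4*343)**2))**2 = (3*(1 + (-10 - 392 + 21 + 1372)**2))**2 = (3*(1 + 991**2))**2 = (3*(1 + 982081))**2 = (3*982082)**2 = 2946246**2 = 8680365492516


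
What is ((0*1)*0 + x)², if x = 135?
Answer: 18225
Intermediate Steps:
((0*1)*0 + x)² = ((0*1)*0 + 135)² = (0*0 + 135)² = (0 + 135)² = 135² = 18225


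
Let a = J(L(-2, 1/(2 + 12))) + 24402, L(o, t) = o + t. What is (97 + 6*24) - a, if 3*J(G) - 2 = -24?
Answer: -72461/3 ≈ -24154.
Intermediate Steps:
J(G) = -22/3 (J(G) = 2/3 + (1/3)*(-24) = 2/3 - 8 = -22/3)
a = 73184/3 (a = -22/3 + 24402 = 73184/3 ≈ 24395.)
(97 + 6*24) - a = (97 + 6*24) - 1*73184/3 = (97 + 144) - 73184/3 = 241 - 73184/3 = -72461/3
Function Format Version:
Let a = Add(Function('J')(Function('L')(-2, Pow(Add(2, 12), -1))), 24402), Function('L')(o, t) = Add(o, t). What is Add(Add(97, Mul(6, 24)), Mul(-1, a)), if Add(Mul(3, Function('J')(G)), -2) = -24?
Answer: Rational(-72461, 3) ≈ -24154.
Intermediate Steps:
Function('J')(G) = Rational(-22, 3) (Function('J')(G) = Add(Rational(2, 3), Mul(Rational(1, 3), -24)) = Add(Rational(2, 3), -8) = Rational(-22, 3))
a = Rational(73184, 3) (a = Add(Rational(-22, 3), 24402) = Rational(73184, 3) ≈ 24395.)
Add(Add(97, Mul(6, 24)), Mul(-1, a)) = Add(Add(97, Mul(6, 24)), Mul(-1, Rational(73184, 3))) = Add(Add(97, 144), Rational(-73184, 3)) = Add(241, Rational(-73184, 3)) = Rational(-72461, 3)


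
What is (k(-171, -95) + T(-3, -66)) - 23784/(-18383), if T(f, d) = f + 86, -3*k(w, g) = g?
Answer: 6395104/55149 ≈ 115.96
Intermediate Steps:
k(w, g) = -g/3
T(f, d) = 86 + f
(k(-171, -95) + T(-3, -66)) - 23784/(-18383) = (-⅓*(-95) + (86 - 3)) - 23784/(-18383) = (95/3 + 83) - 23784*(-1/18383) = 344/3 + 23784/18383 = 6395104/55149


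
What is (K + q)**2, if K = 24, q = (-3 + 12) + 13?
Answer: 2116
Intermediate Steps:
q = 22 (q = 9 + 13 = 22)
(K + q)**2 = (24 + 22)**2 = 46**2 = 2116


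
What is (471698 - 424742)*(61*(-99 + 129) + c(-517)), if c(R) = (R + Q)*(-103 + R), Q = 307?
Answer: 6199600680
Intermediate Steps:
c(R) = (-103 + R)*(307 + R) (c(R) = (R + 307)*(-103 + R) = (307 + R)*(-103 + R) = (-103 + R)*(307 + R))
(471698 - 424742)*(61*(-99 + 129) + c(-517)) = (471698 - 424742)*(61*(-99 + 129) + (-31621 + (-517)² + 204*(-517))) = 46956*(61*30 + (-31621 + 267289 - 105468)) = 46956*(1830 + 130200) = 46956*132030 = 6199600680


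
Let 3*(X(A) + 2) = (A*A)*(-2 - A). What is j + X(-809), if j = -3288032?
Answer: 172767355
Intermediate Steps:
X(A) = -2 + A²*(-2 - A)/3 (X(A) = -2 + ((A*A)*(-2 - A))/3 = -2 + (A²*(-2 - A))/3 = -2 + A²*(-2 - A)/3)
j + X(-809) = -3288032 + (-2 - ⅔*(-809)² - ⅓*(-809)³) = -3288032 + (-2 - ⅔*654481 - ⅓*(-529475129)) = -3288032 + (-2 - 1308962/3 + 529475129/3) = -3288032 + 176055387 = 172767355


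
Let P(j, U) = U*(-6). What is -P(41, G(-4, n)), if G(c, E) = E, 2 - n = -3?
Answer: 30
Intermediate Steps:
n = 5 (n = 2 - 1*(-3) = 2 + 3 = 5)
P(j, U) = -6*U
-P(41, G(-4, n)) = -(-6)*5 = -1*(-30) = 30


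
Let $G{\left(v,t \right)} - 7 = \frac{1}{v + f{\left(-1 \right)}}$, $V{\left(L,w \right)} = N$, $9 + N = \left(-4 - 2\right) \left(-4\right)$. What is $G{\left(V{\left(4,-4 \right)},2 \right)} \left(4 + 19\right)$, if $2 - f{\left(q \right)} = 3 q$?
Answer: $\frac{3243}{20} \approx 162.15$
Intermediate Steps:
$f{\left(q \right)} = 2 - 3 q$
$N = 15$ ($N = -9 + \left(-4 - 2\right) \left(-4\right) = -9 - -24 = -9 + 24 = 15$)
$V{\left(L,w \right)} = 15$
$G{\left(v,t \right)} = 7 + \frac{1}{5 + v}$ ($G{\left(v,t \right)} = 7 + \frac{1}{v + \left(2 - -3\right)} = 7 + \frac{1}{v + \left(2 + 3\right)} = 7 + \frac{1}{v + 5} = 7 + \frac{1}{5 + v}$)
$G{\left(V{\left(4,-4 \right)},2 \right)} \left(4 + 19\right) = \frac{36 + 7 \cdot 15}{5 + 15} \left(4 + 19\right) = \frac{36 + 105}{20} \cdot 23 = \frac{1}{20} \cdot 141 \cdot 23 = \frac{141}{20} \cdot 23 = \frac{3243}{20}$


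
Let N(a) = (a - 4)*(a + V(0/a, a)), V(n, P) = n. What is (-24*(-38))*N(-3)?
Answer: 19152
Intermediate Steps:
N(a) = a*(-4 + a) (N(a) = (a - 4)*(a + 0/a) = (-4 + a)*(a + 0) = (-4 + a)*a = a*(-4 + a))
(-24*(-38))*N(-3) = (-24*(-38))*(-3*(-4 - 3)) = 912*(-3*(-7)) = 912*21 = 19152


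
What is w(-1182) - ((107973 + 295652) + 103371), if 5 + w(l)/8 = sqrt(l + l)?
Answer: -507036 + 16*I*sqrt(591) ≈ -5.0704e+5 + 388.97*I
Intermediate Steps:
w(l) = -40 + 8*sqrt(2)*sqrt(l) (w(l) = -40 + 8*sqrt(l + l) = -40 + 8*sqrt(2*l) = -40 + 8*(sqrt(2)*sqrt(l)) = -40 + 8*sqrt(2)*sqrt(l))
w(-1182) - ((107973 + 295652) + 103371) = (-40 + 8*sqrt(2)*sqrt(-1182)) - ((107973 + 295652) + 103371) = (-40 + 8*sqrt(2)*(I*sqrt(1182))) - (403625 + 103371) = (-40 + 16*I*sqrt(591)) - 1*506996 = (-40 + 16*I*sqrt(591)) - 506996 = -507036 + 16*I*sqrt(591)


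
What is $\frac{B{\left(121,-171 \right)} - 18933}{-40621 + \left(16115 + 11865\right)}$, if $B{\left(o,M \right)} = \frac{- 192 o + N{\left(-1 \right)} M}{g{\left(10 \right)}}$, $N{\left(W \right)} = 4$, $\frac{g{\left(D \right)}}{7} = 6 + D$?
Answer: $\frac{536103}{353948} \approx 1.5146$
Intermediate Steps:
$g{\left(D \right)} = 42 + 7 D$ ($g{\left(D \right)} = 7 \left(6 + D\right) = 42 + 7 D$)
$B{\left(o,M \right)} = - \frac{12 o}{7} + \frac{M}{28}$ ($B{\left(o,M \right)} = \frac{- 192 o + 4 M}{42 + 7 \cdot 10} = \frac{- 192 o + 4 M}{42 + 70} = \frac{- 192 o + 4 M}{112} = \left(- 192 o + 4 M\right) \frac{1}{112} = - \frac{12 o}{7} + \frac{M}{28}$)
$\frac{B{\left(121,-171 \right)} - 18933}{-40621 + \left(16115 + 11865\right)} = \frac{\left(\left(- \frac{12}{7}\right) 121 + \frac{1}{28} \left(-171\right)\right) - 18933}{-40621 + \left(16115 + 11865\right)} = \frac{\left(- \frac{1452}{7} - \frac{171}{28}\right) - 18933}{-40621 + 27980} = \frac{- \frac{5979}{28} - 18933}{-12641} = \left(- \frac{536103}{28}\right) \left(- \frac{1}{12641}\right) = \frac{536103}{353948}$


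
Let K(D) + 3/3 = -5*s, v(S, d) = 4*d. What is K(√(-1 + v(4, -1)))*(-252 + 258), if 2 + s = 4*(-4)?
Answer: 534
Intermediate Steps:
s = -18 (s = -2 + 4*(-4) = -2 - 16 = -18)
K(D) = 89 (K(D) = -1 - 5*(-18) = -1 + 90 = 89)
K(√(-1 + v(4, -1)))*(-252 + 258) = 89*(-252 + 258) = 89*6 = 534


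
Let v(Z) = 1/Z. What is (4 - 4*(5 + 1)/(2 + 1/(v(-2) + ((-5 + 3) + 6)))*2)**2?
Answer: 289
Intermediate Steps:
(4 - 4*(5 + 1)/(2 + 1/(v(-2) + ((-5 + 3) + 6)))*2)**2 = (4 - 4*(5 + 1)/(2 + 1/(1/(-2) + ((-5 + 3) + 6)))*2)**2 = (4 - 24/(2 + 1/(-1/2 + (-2 + 6)))*2)**2 = (4 - 24/(2 + 1/(-1/2 + 4))*2)**2 = (4 - 24/(2 + 1/(7/2))*2)**2 = (4 - 24/(2 + 2/7)*2)**2 = (4 - 24/16/7*2)**2 = (4 - 24*7/16*2)**2 = (4 - 4*21/8*2)**2 = (4 - 21/2*2)**2 = (4 - 21)**2 = (-17)**2 = 289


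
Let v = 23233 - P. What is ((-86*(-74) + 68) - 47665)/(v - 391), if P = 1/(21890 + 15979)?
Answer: -1561452477/865003697 ≈ -1.8051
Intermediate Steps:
P = 1/37869 ≈ 2.6407e-5
v = 879810476/37869 (v = 23233 - 1*1/37869 = 23233 - 1/37869 = 879810476/37869 ≈ 23233.)
((-86*(-74) + 68) - 47665)/(v - 391) = ((-86*(-74) + 68) - 47665)/(879810476/37869 - 391) = ((6364 + 68) - 47665)/(865003697/37869) = (6432 - 47665)*(37869/865003697) = -41233*37869/865003697 = -1561452477/865003697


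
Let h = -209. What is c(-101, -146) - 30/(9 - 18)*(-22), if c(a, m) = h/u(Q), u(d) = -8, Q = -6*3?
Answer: -1133/24 ≈ -47.208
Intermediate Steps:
Q = -18
c(a, m) = 209/8 (c(a, m) = -209/(-8) = -209*(-⅛) = 209/8)
c(-101, -146) - 30/(9 - 18)*(-22) = 209/8 - 30/(9 - 18)*(-22) = 209/8 - 30/(-9)*(-22) = 209/8 - 30*(-⅑)*(-22) = 209/8 - (-10)*(-22)/3 = 209/8 - 1*220/3 = 209/8 - 220/3 = -1133/24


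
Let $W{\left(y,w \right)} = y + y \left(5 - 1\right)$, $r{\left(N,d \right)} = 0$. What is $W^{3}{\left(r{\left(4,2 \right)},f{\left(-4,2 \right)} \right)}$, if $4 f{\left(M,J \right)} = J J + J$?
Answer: $0$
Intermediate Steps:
$f{\left(M,J \right)} = \frac{J}{4} + \frac{J^{2}}{4}$ ($f{\left(M,J \right)} = \frac{J J + J}{4} = \frac{J^{2} + J}{4} = \frac{J + J^{2}}{4} = \frac{J}{4} + \frac{J^{2}}{4}$)
$W{\left(y,w \right)} = 5 y$ ($W{\left(y,w \right)} = y + y 4 = y + 4 y = 5 y$)
$W^{3}{\left(r{\left(4,2 \right)},f{\left(-4,2 \right)} \right)} = \left(5 \cdot 0\right)^{3} = 0^{3} = 0$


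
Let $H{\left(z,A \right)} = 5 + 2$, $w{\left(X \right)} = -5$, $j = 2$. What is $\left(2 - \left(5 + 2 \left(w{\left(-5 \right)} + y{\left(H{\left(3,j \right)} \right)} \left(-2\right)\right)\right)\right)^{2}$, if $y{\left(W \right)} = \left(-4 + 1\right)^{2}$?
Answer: $1849$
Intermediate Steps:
$H{\left(z,A \right)} = 7$
$y{\left(W \right)} = 9$ ($y{\left(W \right)} = \left(-3\right)^{2} = 9$)
$\left(2 - \left(5 + 2 \left(w{\left(-5 \right)} + y{\left(H{\left(3,j \right)} \right)} \left(-2\right)\right)\right)\right)^{2} = \left(2 - \left(5 + 2 \left(-5 + 9 \left(-2\right)\right)\right)\right)^{2} = \left(2 - \left(5 + 2 \left(-5 - 18\right)\right)\right)^{2} = \left(2 - -41\right)^{2} = \left(2 + \left(-5 + 46\right)\right)^{2} = \left(2 + 41\right)^{2} = 43^{2} = 1849$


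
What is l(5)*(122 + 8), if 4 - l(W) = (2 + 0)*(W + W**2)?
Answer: -7280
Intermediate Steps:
l(W) = 4 - 2*W - 2*W**2 (l(W) = 4 - (2 + 0)*(W + W**2) = 4 - 2*(W + W**2) = 4 - (2*W + 2*W**2) = 4 + (-2*W - 2*W**2) = 4 - 2*W - 2*W**2)
l(5)*(122 + 8) = (4 - 2*5 - 2*5**2)*(122 + 8) = (4 - 10 - 2*25)*130 = (4 - 10 - 50)*130 = -56*130 = -7280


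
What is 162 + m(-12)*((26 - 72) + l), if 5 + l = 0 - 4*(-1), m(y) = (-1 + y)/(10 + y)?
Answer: -287/2 ≈ -143.50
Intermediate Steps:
m(y) = (-1 + y)/(10 + y)
l = -1 (l = -5 + (0 - 4*(-1)) = -5 + (0 + 4) = -5 + 4 = -1)
162 + m(-12)*((26 - 72) + l) = 162 + ((-1 - 12)/(10 - 12))*((26 - 72) - 1) = 162 + (-13/(-2))*(-46 - 1) = 162 - ½*(-13)*(-47) = 162 + (13/2)*(-47) = 162 - 611/2 = -287/2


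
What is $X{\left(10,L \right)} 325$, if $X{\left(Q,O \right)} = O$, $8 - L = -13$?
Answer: $6825$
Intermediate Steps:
$L = 21$ ($L = 8 - -13 = 8 + 13 = 21$)
$X{\left(10,L \right)} 325 = 21 \cdot 325 = 6825$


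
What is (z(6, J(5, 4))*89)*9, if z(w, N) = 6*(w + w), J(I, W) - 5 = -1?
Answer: 57672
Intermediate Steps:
J(I, W) = 4 (J(I, W) = 5 - 1 = 4)
z(w, N) = 12*w (z(w, N) = 6*(2*w) = 12*w)
(z(6, J(5, 4))*89)*9 = ((12*6)*89)*9 = (72*89)*9 = 6408*9 = 57672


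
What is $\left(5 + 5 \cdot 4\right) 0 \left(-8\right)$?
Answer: $0$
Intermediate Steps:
$\left(5 + 5 \cdot 4\right) 0 \left(-8\right) = \left(5 + 20\right) 0 \left(-8\right) = 25 \cdot 0 \left(-8\right) = 0 \left(-8\right) = 0$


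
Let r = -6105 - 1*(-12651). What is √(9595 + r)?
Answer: √16141 ≈ 127.05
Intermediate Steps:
r = 6546 (r = -6105 + 12651 = 6546)
√(9595 + r) = √(9595 + 6546) = √16141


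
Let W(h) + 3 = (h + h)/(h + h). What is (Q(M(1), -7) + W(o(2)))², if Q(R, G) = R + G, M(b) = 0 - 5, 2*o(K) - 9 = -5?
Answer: 196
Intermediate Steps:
o(K) = 2 (o(K) = 9/2 + (½)*(-5) = 9/2 - 5/2 = 2)
M(b) = -5
Q(R, G) = G + R
W(h) = -2 (W(h) = -3 + (h + h)/(h + h) = -3 + (2*h)/((2*h)) = -3 + (2*h)*(1/(2*h)) = -3 + 1 = -2)
(Q(M(1), -7) + W(o(2)))² = ((-7 - 5) - 2)² = (-12 - 2)² = (-14)² = 196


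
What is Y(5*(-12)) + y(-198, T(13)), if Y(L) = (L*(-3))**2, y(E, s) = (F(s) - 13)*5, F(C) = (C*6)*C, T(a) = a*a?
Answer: 889165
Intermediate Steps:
T(a) = a**2
F(C) = 6*C**2 (F(C) = (6*C)*C = 6*C**2)
y(E, s) = -65 + 30*s**2 (y(E, s) = (6*s**2 - 13)*5 = (-13 + 6*s**2)*5 = -65 + 30*s**2)
Y(L) = 9*L**2 (Y(L) = (-3*L)**2 = 9*L**2)
Y(5*(-12)) + y(-198, T(13)) = 9*(5*(-12))**2 + (-65 + 30*(13**2)**2) = 9*(-60)**2 + (-65 + 30*169**2) = 9*3600 + (-65 + 30*28561) = 32400 + (-65 + 856830) = 32400 + 856765 = 889165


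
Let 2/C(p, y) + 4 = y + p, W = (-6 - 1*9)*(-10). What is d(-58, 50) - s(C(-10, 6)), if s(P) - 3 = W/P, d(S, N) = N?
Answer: 647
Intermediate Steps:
W = 150 (W = (-6 - 9)*(-10) = -15*(-10) = 150)
C(p, y) = 2/(-4 + p + y) (C(p, y) = 2/(-4 + (y + p)) = 2/(-4 + (p + y)) = 2/(-4 + p + y))
s(P) = 3 + 150/P
d(-58, 50) - s(C(-10, 6)) = 50 - (3 + 150/((2/(-4 - 10 + 6)))) = 50 - (3 + 150/((2/(-8)))) = 50 - (3 + 150/((2*(-⅛)))) = 50 - (3 + 150/(-¼)) = 50 - (3 + 150*(-4)) = 50 - (3 - 600) = 50 - 1*(-597) = 50 + 597 = 647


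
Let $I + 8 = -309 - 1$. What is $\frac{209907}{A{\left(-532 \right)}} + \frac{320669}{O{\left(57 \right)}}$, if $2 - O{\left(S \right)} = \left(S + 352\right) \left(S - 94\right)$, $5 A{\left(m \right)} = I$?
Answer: $- \frac{5260913161}{1604310} \approx -3279.2$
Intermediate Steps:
$I = -318$ ($I = -8 - 310 = -318$)
$A{\left(m \right)} = - \frac{318}{5}$ ($A{\left(m \right)} = \frac{1}{5} \left(-318\right) = - \frac{318}{5}$)
$O{\left(S \right)} = 2 - \left(-94 + S\right) \left(352 + S\right)$ ($O{\left(S \right)} = 2 - \left(S + 352\right) \left(S - 94\right) = 2 - \left(352 + S\right) \left(-94 + S\right) = 2 - \left(-94 + S\right) \left(352 + S\right)$)
$\frac{209907}{A{\left(-532 \right)}} + \frac{320669}{O{\left(57 \right)}} = \frac{209907}{- \frac{318}{5}} + \frac{320669}{33090 - 57^{2} - 14706} = 209907 \left(- \frac{5}{318}\right) + \frac{320669}{33090 - 3249 - 14706} = - \frac{349845}{106} + \frac{320669}{33090 - 3249 - 14706} = - \frac{349845}{106} + \frac{320669}{15135} = - \frac{5260913161}{1604310}$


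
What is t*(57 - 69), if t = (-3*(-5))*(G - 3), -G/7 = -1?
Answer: -720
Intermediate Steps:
G = 7 (G = -7*(-1) = 7)
t = 60 (t = (-3*(-5))*(7 - 3) = 15*4 = 60)
t*(57 - 69) = 60*(57 - 69) = 60*(-12) = -720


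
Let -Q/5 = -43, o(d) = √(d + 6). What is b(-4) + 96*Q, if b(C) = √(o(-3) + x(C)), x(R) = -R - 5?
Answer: 20640 + √(-1 + √3) ≈ 20641.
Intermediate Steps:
o(d) = √(6 + d)
x(R) = -5 - R
Q = 215 (Q = -5*(-43) = 215)
b(C) = √(-5 + √3 - C) (b(C) = √(√(6 - 3) + (-5 - C)) = √(√3 + (-5 - C)) = √(-5 + √3 - C))
b(-4) + 96*Q = √(-5 + √3 - 1*(-4)) + 96*215 = √(-5 + √3 + 4) + 20640 = √(-1 + √3) + 20640 = 20640 + √(-1 + √3)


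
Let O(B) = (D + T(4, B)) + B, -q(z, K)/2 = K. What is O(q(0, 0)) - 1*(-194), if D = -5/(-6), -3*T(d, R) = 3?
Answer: 1163/6 ≈ 193.83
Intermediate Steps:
T(d, R) = -1 (T(d, R) = -1/3*3 = -1)
D = 5/6 (D = -5*(-1/6) = 5/6 ≈ 0.83333)
q(z, K) = -2*K
O(B) = -1/6 + B (O(B) = (5/6 - 1) + B = -1/6 + B)
O(q(0, 0)) - 1*(-194) = (-1/6 - 2*0) - 1*(-194) = (-1/6 + 0) + 194 = -1/6 + 194 = 1163/6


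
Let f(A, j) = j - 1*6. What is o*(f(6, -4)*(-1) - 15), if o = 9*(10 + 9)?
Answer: -855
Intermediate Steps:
f(A, j) = -6 + j (f(A, j) = j - 6 = -6 + j)
o = 171 (o = 9*19 = 171)
o*(f(6, -4)*(-1) - 15) = 171*((-6 - 4)*(-1) - 15) = 171*(-10*(-1) - 15) = 171*(10 - 15) = 171*(-5) = -855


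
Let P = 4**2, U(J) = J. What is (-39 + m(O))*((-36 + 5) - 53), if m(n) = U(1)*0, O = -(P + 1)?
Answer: 3276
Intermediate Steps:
P = 16
O = -17 (O = -(16 + 1) = -1*17 = -17)
m(n) = 0 (m(n) = 1*0 = 0)
(-39 + m(O))*((-36 + 5) - 53) = (-39 + 0)*((-36 + 5) - 53) = -39*(-31 - 53) = -39*(-84) = 3276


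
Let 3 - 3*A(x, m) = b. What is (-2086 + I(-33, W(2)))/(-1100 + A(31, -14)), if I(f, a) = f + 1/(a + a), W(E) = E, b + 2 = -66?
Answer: 25425/12916 ≈ 1.9685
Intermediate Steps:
b = -68 (b = -2 - 66 = -68)
A(x, m) = 71/3 (A(x, m) = 1 - ⅓*(-68) = 1 + 68/3 = 71/3)
I(f, a) = f + 1/(2*a)
(-2086 + I(-33, W(2)))/(-1100 + A(31, -14)) = (-2086 + (-33 + (½)/2))/(-1100 + 71/3) = (-2086 + (-33 + (½)*(½)))/(-3229/3) = (-2086 + (-33 + ¼))*(-3/3229) = (-2086 - 131/4)*(-3/3229) = -8475/4*(-3/3229) = 25425/12916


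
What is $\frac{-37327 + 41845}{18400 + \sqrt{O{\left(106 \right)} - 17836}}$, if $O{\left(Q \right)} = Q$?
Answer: $\frac{8313120}{33857773} - \frac{6777 i \sqrt{1970}}{169288865} \approx 0.24553 - 0.0017768 i$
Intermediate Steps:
$\frac{-37327 + 41845}{18400 + \sqrt{O{\left(106 \right)} - 17836}} = \frac{-37327 + 41845}{18400 + \sqrt{106 - 17836}} = \frac{4518}{18400 + \sqrt{-17730}} = \frac{4518}{18400 + 3 i \sqrt{1970}}$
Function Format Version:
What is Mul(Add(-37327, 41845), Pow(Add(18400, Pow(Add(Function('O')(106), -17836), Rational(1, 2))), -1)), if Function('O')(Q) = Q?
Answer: Add(Rational(8313120, 33857773), Mul(Rational(-6777, 169288865), I, Pow(1970, Rational(1, 2)))) ≈ Add(0.24553, Mul(-0.0017768, I))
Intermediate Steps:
Mul(Add(-37327, 41845), Pow(Add(18400, Pow(Add(Function('O')(106), -17836), Rational(1, 2))), -1)) = Mul(Add(-37327, 41845), Pow(Add(18400, Pow(Add(106, -17836), Rational(1, 2))), -1)) = Mul(4518, Pow(Add(18400, Pow(-17730, Rational(1, 2))), -1)) = Mul(4518, Pow(Add(18400, Mul(3, I, Pow(1970, Rational(1, 2)))), -1))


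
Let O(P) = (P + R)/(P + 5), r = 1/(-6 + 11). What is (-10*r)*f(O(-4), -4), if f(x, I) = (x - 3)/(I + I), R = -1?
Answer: -2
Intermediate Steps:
r = ⅕ (r = 1/5 = ⅕ ≈ 0.20000)
O(P) = (-1 + P)/(5 + P) (O(P) = (P - 1)/(P + 5) = (-1 + P)/(5 + P))
f(x, I) = (-3 + x)/(2*I) (f(x, I) = (-3 + x)/((2*I)) = (-3 + x)*(1/(2*I)) = (-3 + x)/(2*I))
(-10*r)*f(O(-4), -4) = (-10*⅕)*((½)*(-3 + (-1 - 4)/(5 - 4))/(-4)) = -(-1)*(-3 - 5/1)/4 = -(-1)*(-3 + 1*(-5))/4 = -(-1)*(-3 - 5)/4 = -(-1)*(-8)/4 = -2*1 = -2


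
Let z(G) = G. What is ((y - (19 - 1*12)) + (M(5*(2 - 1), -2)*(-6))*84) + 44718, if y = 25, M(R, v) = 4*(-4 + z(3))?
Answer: 46752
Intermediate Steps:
M(R, v) = -4 (M(R, v) = 4*(-4 + 3) = 4*(-1) = -4)
((y - (19 - 1*12)) + (M(5*(2 - 1), -2)*(-6))*84) + 44718 = ((25 - (19 - 1*12)) - 4*(-6)*84) + 44718 = ((25 - (19 - 12)) + 24*84) + 44718 = ((25 - 1*7) + 2016) + 44718 = ((25 - 7) + 2016) + 44718 = (18 + 2016) + 44718 = 2034 + 44718 = 46752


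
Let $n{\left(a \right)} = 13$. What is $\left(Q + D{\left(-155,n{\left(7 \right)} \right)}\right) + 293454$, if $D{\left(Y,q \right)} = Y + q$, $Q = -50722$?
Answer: $242590$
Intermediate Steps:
$\left(Q + D{\left(-155,n{\left(7 \right)} \right)}\right) + 293454 = \left(-50722 + \left(-155 + 13\right)\right) + 293454 = \left(-50722 - 142\right) + 293454 = -50864 + 293454 = 242590$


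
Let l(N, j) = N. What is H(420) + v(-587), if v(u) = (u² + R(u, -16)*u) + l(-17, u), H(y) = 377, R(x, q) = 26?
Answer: 329667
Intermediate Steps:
v(u) = -17 + u² + 26*u (v(u) = (u² + 26*u) - 17 = -17 + u² + 26*u)
H(420) + v(-587) = 377 + (-17 + (-587)² + 26*(-587)) = 377 + (-17 + 344569 - 15262) = 377 + 329290 = 329667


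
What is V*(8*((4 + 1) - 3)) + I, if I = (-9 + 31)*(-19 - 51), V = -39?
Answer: -2164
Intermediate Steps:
I = -1540 (I = 22*(-70) = -1540)
V*(8*((4 + 1) - 3)) + I = -312*((4 + 1) - 3) - 1540 = -312*(5 - 3) - 1540 = -312*2 - 1540 = -39*16 - 1540 = -624 - 1540 = -2164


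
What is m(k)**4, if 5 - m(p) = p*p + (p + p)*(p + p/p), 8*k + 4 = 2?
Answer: 52200625/65536 ≈ 796.52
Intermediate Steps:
k = -1/4 (k = -1/2 + (1/8)*2 = -1/2 + 1/4 = -1/4 ≈ -0.25000)
m(p) = 5 - p**2 - 2*p*(1 + p) (m(p) = 5 - (p*p + (p + p)*(p + p/p)) = 5 - (p**2 + (2*p)*(p + 1)) = 5 - (p**2 + (2*p)*(1 + p)) = 5 - (p**2 + 2*p*(1 + p)) = 5 + (-p**2 - 2*p*(1 + p)) = 5 - p**2 - 2*p*(1 + p))
m(k)**4 = (5 - 3*(-1/4)**2 - 2*(-1/4))**4 = (5 - 3*1/16 + 1/2)**4 = (5 - 3/16 + 1/2)**4 = (85/16)**4 = 52200625/65536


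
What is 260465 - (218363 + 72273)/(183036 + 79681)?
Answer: 68428292769/262717 ≈ 2.6046e+5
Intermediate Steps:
260465 - (218363 + 72273)/(183036 + 79681) = 260465 - 290636/262717 = 68428292769/262717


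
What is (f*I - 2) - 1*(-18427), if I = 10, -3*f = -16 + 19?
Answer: 18415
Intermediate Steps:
f = -1 (f = -(-16 + 19)/3 = -⅓*3 = -1)
(f*I - 2) - 1*(-18427) = (-1*10 - 2) - 1*(-18427) = (-10 - 2) + 18427 = -12 + 18427 = 18415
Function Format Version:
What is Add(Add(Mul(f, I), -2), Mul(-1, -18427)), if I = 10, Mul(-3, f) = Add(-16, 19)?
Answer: 18415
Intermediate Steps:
f = -1 (f = Mul(Rational(-1, 3), Add(-16, 19)) = Mul(Rational(-1, 3), 3) = -1)
Add(Add(Mul(f, I), -2), Mul(-1, -18427)) = Add(Add(Mul(-1, 10), -2), Mul(-1, -18427)) = Add(Add(-10, -2), 18427) = Add(-12, 18427) = 18415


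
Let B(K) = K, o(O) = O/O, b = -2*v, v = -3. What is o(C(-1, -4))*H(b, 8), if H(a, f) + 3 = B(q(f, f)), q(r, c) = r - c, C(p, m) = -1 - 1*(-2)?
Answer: -3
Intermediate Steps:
C(p, m) = 1 (C(p, m) = -1 + 2 = 1)
b = 6 (b = -2*(-3) = 6)
o(O) = 1
H(a, f) = -3 (H(a, f) = -3 + (f - f) = -3 + 0 = -3)
o(C(-1, -4))*H(b, 8) = 1*(-3) = -3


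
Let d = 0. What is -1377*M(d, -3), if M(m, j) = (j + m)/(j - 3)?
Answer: -1377/2 ≈ -688.50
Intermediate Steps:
M(m, j) = (j + m)/(-3 + j)
-1377*M(d, -3) = -1377*(-3 + 0)/(-3 - 3) = -1377*(-3)/(-6) = -(-459)*(-3)/2 = -1377*½ = -1377/2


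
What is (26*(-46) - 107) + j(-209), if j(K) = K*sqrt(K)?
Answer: -1303 - 209*I*sqrt(209) ≈ -1303.0 - 3021.5*I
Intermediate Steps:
j(K) = K**(3/2)
(26*(-46) - 107) + j(-209) = (26*(-46) - 107) + (-209)**(3/2) = (-1196 - 107) - 209*I*sqrt(209) = -1303 - 209*I*sqrt(209)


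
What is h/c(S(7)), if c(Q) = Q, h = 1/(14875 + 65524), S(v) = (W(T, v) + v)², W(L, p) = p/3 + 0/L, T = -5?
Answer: 9/63032816 ≈ 1.4278e-7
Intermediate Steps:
W(L, p) = p/3 (W(L, p) = p*(⅓) + 0 = p/3 + 0 = p/3)
S(v) = 16*v²/9 (S(v) = (v/3 + v)² = (4*v/3)² = 16*v²/9)
h = 1/80399 ≈ 1.2438e-5
h/c(S(7)) = 1/(80399*(((16/9)*7²))) = 1/(80399*(((16/9)*49))) = 1/(80399*(784/9)) = (1/80399)*(9/784) = 9/63032816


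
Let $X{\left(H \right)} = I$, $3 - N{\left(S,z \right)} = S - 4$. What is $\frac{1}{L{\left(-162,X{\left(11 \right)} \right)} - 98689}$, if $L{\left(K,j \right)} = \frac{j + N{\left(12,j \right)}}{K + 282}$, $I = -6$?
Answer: $- \frac{120}{11842691} \approx -1.0133 \cdot 10^{-5}$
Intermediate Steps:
$N{\left(S,z \right)} = 7 - S$ ($N{\left(S,z \right)} = 3 - \left(S - 4\right) = 3 - \left(-4 + S\right) = 7 - S$)
$X{\left(H \right)} = -6$
$L{\left(K,j \right)} = \frac{-5 + j}{282 + K}$ ($L{\left(K,j \right)} = \frac{j + \left(7 - 12\right)}{K + 282} = \frac{j + \left(7 - 12\right)}{282 + K} = \frac{j - 5}{282 + K} = \frac{-5 + j}{282 + K}$)
$\frac{1}{L{\left(-162,X{\left(11 \right)} \right)} - 98689} = \frac{1}{\frac{-5 - 6}{282 - 162} - 98689} = \frac{1}{\frac{1}{120} \left(-11\right) - 98689} = \frac{1}{- \frac{11}{120} - 98689} = \frac{1}{- \frac{11842691}{120}} = - \frac{120}{11842691}$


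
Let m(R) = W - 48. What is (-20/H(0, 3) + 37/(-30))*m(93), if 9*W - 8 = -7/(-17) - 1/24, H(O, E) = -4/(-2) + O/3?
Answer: 58247417/110160 ≈ 528.75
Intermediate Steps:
H(O, E) = 2 + O/3 (H(O, E) = -4*(-½) + O*(⅓) = 2 + O/3)
W = 3415/3672 (W = 8/9 + (-7/(-17) - 1/24)/9 = 8/9 + (-7*(-1/17) - 1*1/24)/9 = 8/9 + (7/17 - 1/24)/9 = 8/9 + (⅑)*(151/408) = 8/9 + 151/3672 = 3415/3672 ≈ 0.93001)
m(R) = -172841/3672 (m(R) = 3415/3672 - 48 = -172841/3672)
(-20/H(0, 3) + 37/(-30))*m(93) = (-20/(2 + (⅓)*0) + 37/(-30))*(-172841/3672) = (-20/(2 + 0) + 37*(-1/30))*(-172841/3672) = (-20/2 - 37/30)*(-172841/3672) = (-20*½ - 37/30)*(-172841/3672) = (-10 - 37/30)*(-172841/3672) = -337/30*(-172841/3672) = 58247417/110160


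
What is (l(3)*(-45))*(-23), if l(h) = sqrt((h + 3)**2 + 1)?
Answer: 1035*sqrt(37) ≈ 6295.7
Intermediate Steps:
l(h) = sqrt(1 + (3 + h)**2) (l(h) = sqrt((3 + h)**2 + 1) = sqrt(1 + (3 + h)**2))
(l(3)*(-45))*(-23) = (sqrt(1 + (3 + 3)**2)*(-45))*(-23) = (sqrt(1 + 6**2)*(-45))*(-23) = (sqrt(1 + 36)*(-45))*(-23) = (sqrt(37)*(-45))*(-23) = -45*sqrt(37)*(-23) = 1035*sqrt(37)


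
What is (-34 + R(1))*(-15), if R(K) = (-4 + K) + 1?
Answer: 540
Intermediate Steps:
R(K) = -3 + K
(-34 + R(1))*(-15) = (-34 + (-3 + 1))*(-15) = (-34 - 2)*(-15) = -36*(-15) = 540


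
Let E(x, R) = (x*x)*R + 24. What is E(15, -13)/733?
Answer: -2901/733 ≈ -3.9577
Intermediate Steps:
E(x, R) = 24 + R*x² (E(x, R) = x²*R + 24 = R*x² + 24 = 24 + R*x²)
E(15, -13)/733 = (24 - 13*15²)/733 = (24 - 13*225)*(1/733) = (24 - 2925)*(1/733) = -2901*1/733 = -2901/733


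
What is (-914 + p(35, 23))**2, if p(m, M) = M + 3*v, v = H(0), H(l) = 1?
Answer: 788544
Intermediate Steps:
v = 1
p(m, M) = 3 + M (p(m, M) = M + 3*1 = M + 3 = 3 + M)
(-914 + p(35, 23))**2 = (-914 + (3 + 23))**2 = (-914 + 26)**2 = (-888)**2 = 788544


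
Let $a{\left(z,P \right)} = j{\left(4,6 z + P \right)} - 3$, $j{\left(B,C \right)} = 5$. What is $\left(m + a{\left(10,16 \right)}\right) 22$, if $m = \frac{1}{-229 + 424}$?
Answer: $\frac{8602}{195} \approx 44.113$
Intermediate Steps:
$m = \frac{1}{195} \approx 0.0051282$
$a{\left(z,P \right)} = 2$ ($a{\left(z,P \right)} = 5 - 3 = 2$)
$\left(m + a{\left(10,16 \right)}\right) 22 = \left(\frac{1}{195} + 2\right) 22 = \frac{391}{195} \cdot 22 = \frac{8602}{195}$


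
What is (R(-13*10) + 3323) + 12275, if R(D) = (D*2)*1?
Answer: 15338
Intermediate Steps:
R(D) = 2*D (R(D) = (2*D)*1 = 2*D)
(R(-13*10) + 3323) + 12275 = (2*(-13*10) + 3323) + 12275 = (2*(-130) + 3323) + 12275 = (-260 + 3323) + 12275 = 3063 + 12275 = 15338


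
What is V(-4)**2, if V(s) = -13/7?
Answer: 169/49 ≈ 3.4490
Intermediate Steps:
V(s) = -13/7 (V(s) = -13*1/7 = -13/7)
V(-4)**2 = (-13/7)**2 = 169/49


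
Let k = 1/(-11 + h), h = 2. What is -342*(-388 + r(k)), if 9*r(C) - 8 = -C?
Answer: 1191490/9 ≈ 1.3239e+5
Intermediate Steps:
k = -⅑ (k = 1/(-11 + 2) = 1/(-9) = -⅑ ≈ -0.11111)
r(C) = 8/9 - C/9 (r(C) = 8/9 + (-C)/9 = 8/9 - C/9)
-342*(-388 + r(k)) = -342*(-388 + (8/9 - ⅑*(-⅑))) = -342*(-388 + (8/9 + 1/81)) = -342*(-388 + 73/81) = -342*(-31355/81) = 1191490/9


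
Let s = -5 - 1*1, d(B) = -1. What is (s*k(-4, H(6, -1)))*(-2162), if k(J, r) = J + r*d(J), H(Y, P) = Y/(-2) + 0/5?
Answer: -12972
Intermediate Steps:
H(Y, P) = -Y/2 (H(Y, P) = Y*(-1/2) + 0*(1/5) = -Y/2 + 0 = -Y/2)
k(J, r) = J - r (k(J, r) = J + r*(-1) = J - r)
s = -6 (s = -5 - 1 = -6)
(s*k(-4, H(6, -1)))*(-2162) = -6*(-4 - (-1)*6/2)*(-2162) = -6*(-4 - 1*(-3))*(-2162) = -6*(-4 + 3)*(-2162) = -6*(-1)*(-2162) = 6*(-2162) = -12972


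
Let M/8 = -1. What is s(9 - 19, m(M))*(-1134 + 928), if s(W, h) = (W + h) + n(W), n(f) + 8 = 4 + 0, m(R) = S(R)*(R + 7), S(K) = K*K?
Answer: 16068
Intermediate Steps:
M = -8 (M = 8*(-1) = -8)
S(K) = K**2
m(R) = R**2*(7 + R) (m(R) = R**2*(R + 7) = R**2*(7 + R))
n(f) = -4 (n(f) = -8 + (4 + 0) = -8 + 4 = -4)
s(W, h) = -4 + W + h (s(W, h) = (W + h) - 4 = -4 + W + h)
s(9 - 19, m(M))*(-1134 + 928) = (-4 + (9 - 19) + (-8)**2*(7 - 8))*(-1134 + 928) = (-4 - 10 + 64*(-1))*(-206) = (-4 - 10 - 64)*(-206) = -78*(-206) = 16068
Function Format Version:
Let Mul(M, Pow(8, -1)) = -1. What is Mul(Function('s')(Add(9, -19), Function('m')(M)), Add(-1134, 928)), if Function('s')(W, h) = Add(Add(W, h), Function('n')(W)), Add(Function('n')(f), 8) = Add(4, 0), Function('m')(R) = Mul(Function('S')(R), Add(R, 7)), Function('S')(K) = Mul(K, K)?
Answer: 16068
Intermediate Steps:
M = -8 (M = Mul(8, -1) = -8)
Function('S')(K) = Pow(K, 2)
Function('m')(R) = Mul(Pow(R, 2), Add(7, R)) (Function('m')(R) = Mul(Pow(R, 2), Add(R, 7)) = Mul(Pow(R, 2), Add(7, R)))
Function('n')(f) = -4 (Function('n')(f) = Add(-8, Add(4, 0)) = Add(-8, 4) = -4)
Function('s')(W, h) = Add(-4, W, h) (Function('s')(W, h) = Add(Add(W, h), -4) = Add(-4, W, h))
Mul(Function('s')(Add(9, -19), Function('m')(M)), Add(-1134, 928)) = Mul(Add(-4, Add(9, -19), Mul(Pow(-8, 2), Add(7, -8))), Add(-1134, 928)) = Mul(Add(-4, -10, Mul(64, -1)), -206) = Mul(Add(-4, -10, -64), -206) = Mul(-78, -206) = 16068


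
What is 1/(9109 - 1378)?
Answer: 1/7731 ≈ 0.00012935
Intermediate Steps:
1/(9109 - 1378) = 1/7731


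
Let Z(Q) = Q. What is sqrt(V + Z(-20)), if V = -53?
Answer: I*sqrt(73) ≈ 8.544*I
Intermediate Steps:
sqrt(V + Z(-20)) = sqrt(-53 - 20) = sqrt(-73) = I*sqrt(73)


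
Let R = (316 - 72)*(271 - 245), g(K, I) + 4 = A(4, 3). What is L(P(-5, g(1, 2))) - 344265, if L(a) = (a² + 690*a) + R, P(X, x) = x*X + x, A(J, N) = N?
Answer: -335145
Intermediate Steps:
g(K, I) = -1 (g(K, I) = -4 + 3 = -1)
R = 6344 (R = 244*26 = 6344)
P(X, x) = x + X*x (P(X, x) = X*x + x = x + X*x)
L(a) = 6344 + a² + 690*a (L(a) = (a² + 690*a) + 6344 = 6344 + a² + 690*a)
L(P(-5, g(1, 2))) - 344265 = (6344 + (-(1 - 5))² + 690*(-(1 - 5))) - 344265 = (6344 + (-1*(-4))² + 690*(-1*(-4))) - 344265 = (6344 + 4² + 690*4) - 344265 = (6344 + 16 + 2760) - 344265 = 9120 - 344265 = -335145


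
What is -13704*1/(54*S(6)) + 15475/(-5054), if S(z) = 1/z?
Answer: -23133097/15162 ≈ -1525.7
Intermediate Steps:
-13704*1/(54*S(6)) + 15475/(-5054) = -13704/(-27/6*(-2)) + 15475/(-5054) = -13704/(-27*1/6*(-2)) + 15475*(-1/5054) = -13704/((-9/2*(-2))) - 15475/5054 = -13704/9 - 15475/5054 = -13704*1/9 - 15475/5054 = -4568/3 - 15475/5054 = -23133097/15162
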